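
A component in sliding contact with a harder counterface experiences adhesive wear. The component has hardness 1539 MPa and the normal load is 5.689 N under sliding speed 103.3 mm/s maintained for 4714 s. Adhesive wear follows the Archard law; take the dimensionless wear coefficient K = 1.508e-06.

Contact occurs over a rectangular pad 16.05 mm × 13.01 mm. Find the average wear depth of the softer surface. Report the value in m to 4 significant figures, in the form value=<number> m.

value=1.300e-08 m

All arithmetic carries full float precision, and the intermediates are shown rounded — a lone final rounding: four significant figures.
Sliding speed v = 103.3 mm/s = 0.1033 m/s. Total distance L = v·t = 0.1033 m/s × 4714 s = 487.0 m.
Hardness H = 1539 MPa = 1.539e+09 Pa.
Pad sides 16.05 mm × 13.01 mm = 0.01605 m × 0.01301 m. Contact area A = 0.01605 m × 0.01301 m = 2.088e-04 m².
Expressed in SI base units: W = 5.689 N, H = 1.539e+09 Pa, K = 1.508e-06.
Apply Archard: V = K·W·L/H = 1.508e-06 · 5.689 · 487.0 / 1.539e+09 = 2.714e-12 m³.
Wear depth h = V/A = 2.714e-12 / 2.088e-04 = 1.300e-08 m.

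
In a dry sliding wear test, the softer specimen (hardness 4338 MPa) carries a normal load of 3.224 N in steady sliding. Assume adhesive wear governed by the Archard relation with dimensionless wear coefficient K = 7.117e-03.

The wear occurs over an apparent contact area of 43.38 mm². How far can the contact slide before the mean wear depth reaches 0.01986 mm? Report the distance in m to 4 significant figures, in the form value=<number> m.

Quoted intermediates are rounded, and the algebra holds full float precision, and rounded once at the end, at 4 significant figures.
Convert: Hardness H = 4338 MPa = 4.338e+09 Pa.
Convert: Contact area A = 43.38 mm² = 4.338e-05 m².
Convert: Depth limit h_lim = 0.01986 mm = 1.986e-05 m.
In SI base units: W = 3.224 N, H = 4.338e+09 Pa, K = 7.117e-03.
Volume at the limit: V_lim = h_lim·A = 1.986e-05 · 4.338e-05 = 8.615e-10 m³.
Sliding life L = V_lim·H/(K·W) = 8.615e-10 · 4.338e+09 / (7.117e-03 · 3.224) = 162.9 m.

value=162.9 m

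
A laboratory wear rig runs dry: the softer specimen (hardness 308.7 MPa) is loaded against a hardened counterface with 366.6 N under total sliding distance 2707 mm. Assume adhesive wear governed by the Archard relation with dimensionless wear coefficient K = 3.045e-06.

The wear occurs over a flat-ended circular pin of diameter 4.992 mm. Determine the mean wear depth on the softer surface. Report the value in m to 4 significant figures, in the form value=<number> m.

value=5.001e-07 m

All working math holds full precision. Intermediates are printed rounded, and a lone final rounding, at 4 significant digits.
Sliding distance L = 2707 mm = 2.707 m.
Hardness H = 308.7 MPa = 3.087e+08 Pa.
Pin diameter d = 4.992 mm = 0.004992 m. Contact area A = π·d²/4 = π·(0.004992 m)²/4 = 1.957e-05 m².
Restated in SI base units: W = 366.6 N, H = 3.087e+08 Pa, K = 3.045e-06.
Archard volume V = K·W·L/H = 3.045e-06 · 366.6 · 2.707 / 3.087e+08 = 9.789e-12 m³.
Wear depth h = V/A = 9.789e-12 / 1.957e-05 = 5.001e-07 m.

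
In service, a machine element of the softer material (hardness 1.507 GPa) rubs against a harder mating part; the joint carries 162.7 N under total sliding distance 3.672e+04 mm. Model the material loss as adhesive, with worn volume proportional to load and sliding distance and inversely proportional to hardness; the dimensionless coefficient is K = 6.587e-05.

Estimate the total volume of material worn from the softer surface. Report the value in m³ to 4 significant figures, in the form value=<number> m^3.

Intermediate values are displayed rounded. The algebra carries full float precision, and rounded just once, at 4 significant figures.
Convert: Sliding distance L = 3.672e+04 mm = 36.72 m.
Convert: Hardness H = 1.507 GPa = 1.507e+09 Pa.
Working in SI base units: W = 162.7 N, H = 1.507e+09 Pa, K = 6.587e-05.
The Archard volume V = K·W·L/H = 6.587e-05 · 162.7 · 36.72 / 1.507e+09 = 2.611e-10 m³.

value=2.611e-10 m^3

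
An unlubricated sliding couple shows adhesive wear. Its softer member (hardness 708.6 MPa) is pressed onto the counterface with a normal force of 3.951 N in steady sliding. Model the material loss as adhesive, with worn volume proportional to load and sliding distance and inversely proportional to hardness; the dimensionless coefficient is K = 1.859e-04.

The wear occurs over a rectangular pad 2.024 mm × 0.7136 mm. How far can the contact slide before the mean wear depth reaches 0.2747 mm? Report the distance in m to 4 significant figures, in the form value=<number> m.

value=382.8 m

Each operation runs at exact precision; quoted intermediates are rounded; rounded just once, at four significant digits.
Convert: Hardness H = 708.6 MPa = 7.086e+08 Pa.
Convert: Pad sides 2.024 mm × 0.7136 mm = 2.024e-03 m × 7.136e-04 m. Contact area A = 2.024e-03 m × 7.136e-04 m = 1.444e-06 m².
Convert: Depth limit h_lim = 0.2747 mm = 2.747e-04 m.
Collected in SI base units: W = 3.951 N, H = 7.086e+08 Pa, K = 1.859e-04.
Volume at the limit: V_lim = h_lim·A = 2.747e-04 · 1.444e-06 = 3.968e-10 m³.
Sliding life L = V_lim·H/(K·W) = 3.968e-10 · 7.086e+08 / (1.859e-04 · 3.951) = 382.8 m.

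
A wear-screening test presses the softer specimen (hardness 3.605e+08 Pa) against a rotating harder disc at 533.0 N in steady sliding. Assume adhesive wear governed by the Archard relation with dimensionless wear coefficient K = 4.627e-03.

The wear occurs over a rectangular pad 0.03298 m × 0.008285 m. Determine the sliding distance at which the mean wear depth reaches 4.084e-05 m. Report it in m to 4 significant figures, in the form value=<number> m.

value=1.631 m

The computation maintains exact precision, and intermediate values are shown rounded — one final rounding, at four significant figures.
Convert: Contact area A = 0.03298 m × 0.008285 m = 2.732e-04 m².
Working in SI base units: W = 533.0 N, H = 3.605e+08 Pa, K = 4.627e-03.
Wearable volume V_lim = h_lim·A = 4.084e-05 · 2.732e-04 = 1.116e-08 m³.
Inverting, life L = V_lim·H/(K·W) = 1.116e-08 · 3.605e+08 / (4.627e-03 · 533.0) = 1.631 m.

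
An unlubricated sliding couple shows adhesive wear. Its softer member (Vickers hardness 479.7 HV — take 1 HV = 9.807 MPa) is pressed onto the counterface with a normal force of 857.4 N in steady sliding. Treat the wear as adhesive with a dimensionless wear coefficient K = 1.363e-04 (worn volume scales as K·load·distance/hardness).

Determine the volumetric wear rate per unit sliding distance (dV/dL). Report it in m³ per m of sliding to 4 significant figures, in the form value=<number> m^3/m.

Intermediates are printed rounded, and each operation holds exact precision. Rounded once at the end, at 4 significant figures.
Convert: Hardness H = 479.7 HV × 9.807 MPa/HV = 4704 MPa = 4.704e+09 Pa.
SI base units throughout: W = 857.4 N, H = 4.704e+09 Pa, K = 1.363e-04.
Sliding wear rate dV/dL = K·W/H (independent of L): 1.363e-04 · 857.4 / 4.704e+09 = 2.484e-11 m³/m.

value=2.484e-11 m^3/m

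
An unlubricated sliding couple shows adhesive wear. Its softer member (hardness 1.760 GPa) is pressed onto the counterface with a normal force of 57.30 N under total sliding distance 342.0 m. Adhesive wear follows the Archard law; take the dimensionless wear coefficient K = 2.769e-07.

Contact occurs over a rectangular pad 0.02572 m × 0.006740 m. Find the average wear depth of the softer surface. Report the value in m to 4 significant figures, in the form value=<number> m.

value=1.779e-08 m

The algebra carries full float precision; the intermediates are printed rounded — rounded once at the end: 4 significant digits.
Convert: Hardness H = 1.760 GPa = 1.760e+09 Pa.
Convert: Contact area A = 0.02572 m × 0.006740 m = 1.734e-04 m².
In SI base units: W = 57.30 N, H = 1.760e+09 Pa, K = 2.769e-07.
The Archard volume V = K·W·L/H = 2.769e-07 · 57.30 · 342.0 / 1.760e+09 = 3.083e-12 m³.
Average depth h = V/A = 3.083e-12 / 1.734e-04 = 1.779e-08 m.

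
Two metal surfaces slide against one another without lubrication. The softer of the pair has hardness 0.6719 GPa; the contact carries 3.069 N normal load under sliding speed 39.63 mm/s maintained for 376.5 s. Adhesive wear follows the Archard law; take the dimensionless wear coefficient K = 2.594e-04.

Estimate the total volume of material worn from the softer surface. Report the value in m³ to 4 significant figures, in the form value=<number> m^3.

Displayed values are rounded. The algebra runs at full float precision. Rounded once at the end to 4 significant figures.
Convert: Sliding speed v = 39.63 mm/s = 0.03963 m/s. Distance L = v·t = 0.03963 m/s × 376.5 s = 14.92 m.
Convert: Hardness H = 0.6719 GPa = 6.719e+08 Pa.
Working in SI base units: W = 3.069 N, H = 6.719e+08 Pa, K = 2.594e-04.
By Archard's law, V = K·W·L/H = 2.594e-04 · 3.069 · 14.92 / 6.719e+08 = 1.768e-11 m³.

value=1.768e-11 m^3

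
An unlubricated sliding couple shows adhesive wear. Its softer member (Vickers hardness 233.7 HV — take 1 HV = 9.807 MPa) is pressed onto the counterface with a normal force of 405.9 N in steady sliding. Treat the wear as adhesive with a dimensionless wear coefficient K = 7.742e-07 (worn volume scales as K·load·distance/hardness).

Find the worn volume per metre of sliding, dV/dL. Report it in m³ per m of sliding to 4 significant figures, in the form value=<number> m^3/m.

The computation keeps exact precision, and shown intermediates are rounded, and one final rounding to 4 significant figures.
Hardness H = 233.7 HV × 9.807 MPa/HV = 2292 MPa = 2.292e+09 Pa.
Restated in SI base units: W = 405.9 N, H = 2.292e+09 Pa, K = 7.742e-07.
Wear rate dV/dL = K·W/H (independent of L): 7.742e-07 · 405.9 / 2.292e+09 = 1.371e-13 m³/m.

value=1.371e-13 m^3/m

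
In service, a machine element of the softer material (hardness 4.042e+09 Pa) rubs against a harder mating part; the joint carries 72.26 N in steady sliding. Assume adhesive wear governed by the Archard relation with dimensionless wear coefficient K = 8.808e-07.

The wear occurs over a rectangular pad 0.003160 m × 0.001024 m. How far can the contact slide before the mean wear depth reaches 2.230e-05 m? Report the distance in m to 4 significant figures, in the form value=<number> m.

All working math runs at full precision. Intermediates appear rounded; one final rounding to 4 significant digits.
Convert: Contact area A = 0.003160 m × 0.001024 m = 3.236e-06 m².
Collected in SI base units: W = 72.26 N, H = 4.042e+09 Pa, K = 8.808e-07.
Wearable volume V_lim = h_lim·A = 2.230e-05 · 3.236e-06 = 7.216e-11 m³.
Inverting, life L = V_lim·H/(K·W) = 7.216e-11 · 4.042e+09 / (8.808e-07 · 72.26) = 4583 m.

value=4583 m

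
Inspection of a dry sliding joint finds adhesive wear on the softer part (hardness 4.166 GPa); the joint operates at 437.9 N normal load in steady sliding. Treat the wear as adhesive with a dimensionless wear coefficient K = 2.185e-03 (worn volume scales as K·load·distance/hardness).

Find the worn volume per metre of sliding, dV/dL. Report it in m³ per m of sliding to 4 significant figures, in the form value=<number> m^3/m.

value=2.297e-10 m^3/m

Intermediates are printed rounded; the computation runs at full float precision; one last rounding: four significant digits.
Hardness H = 4.166 GPa = 4.166e+09 Pa.
In SI base units, W = 437.9 N, H = 4.166e+09 Pa, K = 2.185e-03.
The wear rate dV/dL = K·W/H, per unit distance: 2.185e-03 · 437.9 / 4.166e+09 = 2.297e-10 m³/m.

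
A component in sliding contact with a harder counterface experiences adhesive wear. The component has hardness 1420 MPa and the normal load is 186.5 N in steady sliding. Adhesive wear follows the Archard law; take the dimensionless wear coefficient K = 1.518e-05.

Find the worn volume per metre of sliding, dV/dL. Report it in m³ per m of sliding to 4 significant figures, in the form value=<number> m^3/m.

Each operation carries full precision. Intermediates are displayed rounded, and rounded just once, at 4 significant digits.
Hardness H = 1420 MPa = 1.420e+09 Pa.
Expressed in SI base units: W = 186.5 N, H = 1.420e+09 Pa, K = 1.518e-05.
The wear rate dV/dL = K·W/H, so: 1.518e-05 · 186.5 / 1.420e+09 = 1.994e-12 m³/m.

value=1.994e-12 m^3/m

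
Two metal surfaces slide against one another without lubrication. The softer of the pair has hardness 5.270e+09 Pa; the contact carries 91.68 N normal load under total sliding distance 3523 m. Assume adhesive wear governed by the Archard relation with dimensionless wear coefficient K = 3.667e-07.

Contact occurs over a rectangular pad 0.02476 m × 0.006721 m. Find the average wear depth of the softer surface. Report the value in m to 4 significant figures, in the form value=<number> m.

All arithmetic carries full float precision — the intermediates are printed rounded. Rounded just once to four significant digits.
Contact area A = 0.02476 m × 0.006721 m = 1.664e-04 m².
Working in SI base units: W = 91.68 N, H = 5.270e+09 Pa, K = 3.667e-07.
Archard relation: V = K·W·L/H = 3.667e-07 · 91.68 · 3523 / 5.270e+09 = 2.247e-11 m³.
Depth of wear h = V/A = 2.247e-11 / 1.664e-04 = 1.351e-07 m.

value=1.351e-07 m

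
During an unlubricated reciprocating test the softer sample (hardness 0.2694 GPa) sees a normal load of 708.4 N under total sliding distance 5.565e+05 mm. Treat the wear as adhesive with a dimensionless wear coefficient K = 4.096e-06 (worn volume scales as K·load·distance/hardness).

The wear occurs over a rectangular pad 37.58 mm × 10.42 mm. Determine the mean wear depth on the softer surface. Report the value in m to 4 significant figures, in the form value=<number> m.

Every step runs at full precision; shown intermediates are rounded — rounded just once to four significant digits.
Convert: Distance covered L = 5.565e+05 mm = 556.5 m.
Convert: Hardness H = 0.2694 GPa = 2.694e+08 Pa.
Convert: Pad sides 37.58 mm × 10.42 mm = 0.03758 m × 0.01042 m. Contact area A = 0.03758 m × 0.01042 m = 3.916e-04 m².
In SI base units, W = 708.4 N, H = 2.694e+08 Pa, K = 4.096e-06.
Wear volume V = K·W·L/H = 4.096e-06 · 708.4 · 556.5 / 2.694e+08 = 5.994e-09 m³.
Mean wear depth h = V/A = 5.994e-09 / 3.916e-04 = 1.531e-05 m.

value=1.531e-05 m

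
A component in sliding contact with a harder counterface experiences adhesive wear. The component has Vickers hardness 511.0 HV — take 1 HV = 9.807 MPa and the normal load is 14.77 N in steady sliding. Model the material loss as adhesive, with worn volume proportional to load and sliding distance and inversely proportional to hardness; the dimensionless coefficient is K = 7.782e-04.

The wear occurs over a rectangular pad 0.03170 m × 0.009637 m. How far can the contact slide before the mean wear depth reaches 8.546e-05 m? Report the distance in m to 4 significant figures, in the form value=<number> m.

value=1.138e+04 m

All working math keeps exact precision. Shown intermediates are rounded, and one final rounding: 4 significant digits.
Hardness H = 511.0 HV × 9.807 MPa/HV = 5011 MPa = 5.011e+09 Pa.
Contact area A = 0.03170 m × 0.009637 m = 3.055e-04 m².
Working in SI base units: W = 14.77 N, H = 5.011e+09 Pa, K = 7.782e-04.
Limit volume V_lim = h_lim·A = 8.546e-05 · 3.055e-04 = 2.611e-08 m³.
Life L = V_lim·H/(K·W) = 2.611e-08 · 5.011e+09 / (7.782e-04 · 14.77) = 1.138e+04 m.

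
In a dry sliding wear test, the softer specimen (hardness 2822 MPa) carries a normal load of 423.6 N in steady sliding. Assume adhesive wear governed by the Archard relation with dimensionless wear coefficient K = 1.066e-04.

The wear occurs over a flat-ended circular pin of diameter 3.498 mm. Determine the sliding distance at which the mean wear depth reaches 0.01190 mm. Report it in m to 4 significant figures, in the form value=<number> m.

The intermediates are shown rounded; all arithmetic keeps full float precision. Rounded once at the end to four significant figures.
Hardness H = 2822 MPa = 2.822e+09 Pa.
Pin diameter d = 3.498 mm = 0.003498 m. Contact area A = π·d²/4 = π·(0.003498 m)²/4 = 9.610e-06 m².
Depth limit h_lim = 0.01190 mm = 1.190e-05 m.
SI base units throughout: W = 423.6 N, H = 2.822e+09 Pa, K = 1.066e-04.
Allowed volume V_lim = h_lim·A = 1.190e-05 · 9.610e-06 = 1.144e-10 m³.
So the life L = V_lim·H/(K·W) = 1.144e-10 · 2.822e+09 / (1.066e-04 · 423.6) = 7.147 m.

value=7.147 m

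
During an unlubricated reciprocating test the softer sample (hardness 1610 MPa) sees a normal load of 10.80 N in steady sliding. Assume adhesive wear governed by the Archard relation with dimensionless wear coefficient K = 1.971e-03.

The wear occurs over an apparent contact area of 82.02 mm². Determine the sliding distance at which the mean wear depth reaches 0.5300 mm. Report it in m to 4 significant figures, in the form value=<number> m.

value=3288 m

Each operation carries full precision. The intermediates are displayed rounded — one last rounding: 4 significant digits.
Convert: Hardness H = 1610 MPa = 1.610e+09 Pa.
Convert: Contact area A = 82.02 mm² = 8.202e-05 m².
Convert: Depth limit h_lim = 0.5300 mm = 5.300e-04 m.
Working in SI base units: W = 10.80 N, H = 1.610e+09 Pa, K = 1.971e-03.
Limit volume V_lim = h_lim·A = 5.300e-04 · 8.202e-05 = 4.347e-08 m³.
Thus life L = V_lim·H/(K·W) = 4.347e-08 · 1.610e+09 / (1.971e-03 · 10.80) = 3288 m.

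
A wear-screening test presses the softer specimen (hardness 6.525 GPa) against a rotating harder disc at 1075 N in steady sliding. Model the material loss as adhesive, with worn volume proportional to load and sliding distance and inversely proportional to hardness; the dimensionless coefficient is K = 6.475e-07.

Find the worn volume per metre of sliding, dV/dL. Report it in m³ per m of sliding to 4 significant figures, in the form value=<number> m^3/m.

value=1.067e-13 m^3/m

The intermediates are shown rounded; the computation holds full precision — rounded once at the end: 4 significant figures.
Convert: Hardness H = 6.525 GPa = 6.525e+09 Pa.
Collected in SI base units: W = 1075 N, H = 6.525e+09 Pa, K = 6.475e-07.
Wear rate dV/dL = K·W/H: 6.475e-07 · 1075 / 6.525e+09 = 1.067e-13 m³/m.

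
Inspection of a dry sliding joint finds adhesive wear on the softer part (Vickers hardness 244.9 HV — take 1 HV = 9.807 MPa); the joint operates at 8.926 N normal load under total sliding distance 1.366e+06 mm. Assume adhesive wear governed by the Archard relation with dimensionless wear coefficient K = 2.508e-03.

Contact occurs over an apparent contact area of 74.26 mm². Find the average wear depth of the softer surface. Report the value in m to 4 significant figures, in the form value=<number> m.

The algebra maintains full precision. Printed values are rounded — rounded once at the end, at four significant digits.
Convert: Distance L = 1.366e+06 mm = 1366 m.
Convert: Hardness H = 244.9 HV × 9.807 MPa/HV = 2402 MPa = 2.402e+09 Pa.
Convert: Contact area A = 74.26 mm² = 7.426e-05 m².
In SI base units: W = 8.926 N, H = 2.402e+09 Pa, K = 2.508e-03.
Volume removed: V = K·W·L/H = 2.508e-03 · 8.926 · 1366 / 2.402e+09 = 1.273e-08 m³.
Wear depth h = V/A = 1.273e-08 / 7.426e-05 = 1.715e-04 m.

value=1.715e-04 m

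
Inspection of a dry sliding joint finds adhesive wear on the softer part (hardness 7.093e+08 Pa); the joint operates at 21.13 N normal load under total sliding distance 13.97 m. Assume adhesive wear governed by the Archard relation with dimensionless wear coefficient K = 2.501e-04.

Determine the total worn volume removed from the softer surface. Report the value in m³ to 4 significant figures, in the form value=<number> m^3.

The computation holds exact precision — intermediates are displayed rounded. Rounded just once: 4 significant digits.
As SI base values: W = 21.13 N, H = 7.093e+08 Pa, K = 2.501e-04.
Apply Archard: V = K·W·L/H = 2.501e-04 · 21.13 · 13.97 / 7.093e+08 = 1.041e-10 m³.

value=1.041e-10 m^3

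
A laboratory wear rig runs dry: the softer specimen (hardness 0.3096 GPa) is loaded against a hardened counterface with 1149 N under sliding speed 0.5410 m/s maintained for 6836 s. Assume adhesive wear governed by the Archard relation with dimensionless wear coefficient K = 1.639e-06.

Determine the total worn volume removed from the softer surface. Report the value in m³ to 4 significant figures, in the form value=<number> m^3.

All arithmetic keeps full precision; intermediate values are displayed rounded, and one final rounding to 4 significant figures.
Path length L = v·t = 0.5410 m/s × 6836 s = 3698 m.
Hardness H = 0.3096 GPa = 3.096e+08 Pa.
Expressed in SI base units: W = 1149 N, H = 3.096e+08 Pa, K = 1.639e-06.
Wear volume V = K·W·L/H = 1.639e-06 · 1149 · 3698 / 3.096e+08 = 2.250e-08 m³.

value=2.250e-08 m^3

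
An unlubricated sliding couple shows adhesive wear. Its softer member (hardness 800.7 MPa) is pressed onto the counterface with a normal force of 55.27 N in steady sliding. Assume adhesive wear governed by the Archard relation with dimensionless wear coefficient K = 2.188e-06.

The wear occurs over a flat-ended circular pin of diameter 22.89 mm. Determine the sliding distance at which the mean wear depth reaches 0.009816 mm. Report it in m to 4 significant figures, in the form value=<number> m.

The intermediates appear rounded; the algebra runs at exact precision — rounded just once, at 4 significant digits.
Convert: Hardness H = 800.7 MPa = 8.007e+08 Pa.
Convert: Pin diameter d = 22.89 mm = 0.02289 m. Contact area A = π·d²/4 = π·(0.02289 m)²/4 = 4.115e-04 m².
Convert: Depth limit h_lim = 0.009816 mm = 9.816e-06 m.
SI base units throughout: W = 55.27 N, H = 8.007e+08 Pa, K = 2.188e-06.
Allowed volume V_lim = h_lim·A = 9.816e-06 · 4.115e-04 = 4.039e-09 m³.
Sliding life L = V_lim·H/(K·W) = 4.039e-09 · 8.007e+08 / (2.188e-06 · 55.27) = 2.675e+04 m.

value=2.675e+04 m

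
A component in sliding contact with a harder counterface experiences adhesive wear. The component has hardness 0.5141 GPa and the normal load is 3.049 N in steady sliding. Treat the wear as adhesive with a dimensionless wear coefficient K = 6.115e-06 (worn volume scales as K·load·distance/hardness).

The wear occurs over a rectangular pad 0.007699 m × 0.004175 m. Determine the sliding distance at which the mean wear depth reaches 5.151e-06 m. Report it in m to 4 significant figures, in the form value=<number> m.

value=4565 m

All arithmetic carries exact precision; the intermediates are shown rounded — a lone final rounding: 4 significant figures.
Hardness H = 0.5141 GPa = 5.141e+08 Pa.
Contact area A = 0.007699 m × 0.004175 m = 3.214e-05 m².
In SI base units, W = 3.049 N, H = 5.141e+08 Pa, K = 6.115e-06.
Permissible volume V_lim = h_lim·A = 5.151e-06 · 3.214e-05 = 1.656e-10 m³.
Life L = V_lim·H/(K·W) = 1.656e-10 · 5.141e+08 / (6.115e-06 · 3.049) = 4565 m.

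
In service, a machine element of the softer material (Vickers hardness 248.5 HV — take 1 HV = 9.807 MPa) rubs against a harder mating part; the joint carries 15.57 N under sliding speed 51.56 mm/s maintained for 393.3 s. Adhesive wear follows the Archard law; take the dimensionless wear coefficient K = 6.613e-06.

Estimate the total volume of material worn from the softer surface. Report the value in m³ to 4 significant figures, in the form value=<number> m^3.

The intermediates appear rounded, and the computation keeps full precision, and one final rounding: 4 significant digits.
Convert: Sliding speed v = 51.56 mm/s = 0.05156 m/s. Sliding distance L = v·t = 0.05156 m/s × 393.3 s = 20.28 m.
Convert: Hardness H = 248.5 HV × 9.807 MPa/HV = 2437 MPa = 2.437e+09 Pa.
SI base units throughout: W = 15.57 N, H = 2.437e+09 Pa, K = 6.613e-06.
By Archard's law, V = K·W·L/H = 6.613e-06 · 15.57 · 20.28 / 2.437e+09 = 8.568e-13 m³.

value=8.568e-13 m^3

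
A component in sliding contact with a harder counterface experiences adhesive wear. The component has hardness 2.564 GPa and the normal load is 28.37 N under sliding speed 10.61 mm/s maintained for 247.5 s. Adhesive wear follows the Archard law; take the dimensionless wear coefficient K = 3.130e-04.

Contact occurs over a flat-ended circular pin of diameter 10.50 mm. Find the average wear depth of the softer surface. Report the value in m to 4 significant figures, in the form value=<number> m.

Displayed values are rounded. The computation carries full float precision, and rounded once at the end to 4 significant figures.
Sliding speed v = 10.61 mm/s = 0.01061 m/s. Path length L = v·t = 0.01061 m/s × 247.5 s = 2.626 m.
Hardness H = 2.564 GPa = 2.564e+09 Pa.
Pin diameter d = 10.50 mm = 0.01050 m. Contact area A = π·d²/4 = π·(0.01050 m)²/4 = 8.659e-05 m².
Expressed in SI base units: W = 28.37 N, H = 2.564e+09 Pa, K = 3.130e-04.
The Archard volume V = K·W·L/H = 3.130e-04 · 28.37 · 2.626 / 2.564e+09 = 9.094e-12 m³.
Depth h = V/A = 9.094e-12 / 8.659e-05 = 1.050e-07 m.

value=1.050e-07 m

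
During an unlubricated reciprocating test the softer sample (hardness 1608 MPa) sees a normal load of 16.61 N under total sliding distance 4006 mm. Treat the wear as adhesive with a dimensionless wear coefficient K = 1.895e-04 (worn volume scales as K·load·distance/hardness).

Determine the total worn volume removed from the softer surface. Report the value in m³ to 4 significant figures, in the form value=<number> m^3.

The computation runs at full precision — printed values are rounded — one final rounding, at four significant figures.
Convert: The distance L = 4006 mm = 4.006 m.
Convert: Hardness H = 1608 MPa = 1.608e+09 Pa.
SI base units throughout: W = 16.61 N, H = 1.608e+09 Pa, K = 1.895e-04.
Apply Archard: V = K·W·L/H = 1.895e-04 · 16.61 · 4.006 / 1.608e+09 = 7.842e-12 m³.

value=7.842e-12 m^3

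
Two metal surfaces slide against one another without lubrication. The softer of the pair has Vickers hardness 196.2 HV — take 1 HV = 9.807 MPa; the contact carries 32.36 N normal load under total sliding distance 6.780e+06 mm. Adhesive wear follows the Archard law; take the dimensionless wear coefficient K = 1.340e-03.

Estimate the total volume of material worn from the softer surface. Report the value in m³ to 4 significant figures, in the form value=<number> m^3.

All arithmetic carries exact precision, and intermediates are displayed rounded — rounded once at the end, at four significant digits.
Path length L = 6.780e+06 mm = 6780 m.
Hardness H = 196.2 HV × 9.807 MPa/HV = 1924 MPa = 1.924e+09 Pa.
In SI base units: W = 32.36 N, H = 1.924e+09 Pa, K = 1.340e-03.
Wear volume V = K·W·L/H = 1.340e-03 · 32.36 · 6780 / 1.924e+09 = 1.528e-07 m³.

value=1.528e-07 m^3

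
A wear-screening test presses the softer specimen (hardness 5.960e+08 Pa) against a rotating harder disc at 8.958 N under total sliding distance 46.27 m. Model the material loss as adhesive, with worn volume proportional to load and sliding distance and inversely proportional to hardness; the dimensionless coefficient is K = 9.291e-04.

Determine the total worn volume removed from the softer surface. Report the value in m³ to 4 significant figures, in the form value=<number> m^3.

Each operation carries exact precision; intermediates appear rounded — rounded once at the end to four significant figures.
Collected in SI base units: W = 8.958 N, H = 5.960e+08 Pa, K = 9.291e-04.
Archard volume V = K·W·L/H = 9.291e-04 · 8.958 · 46.27 / 5.960e+08 = 6.461e-10 m³.

value=6.461e-10 m^3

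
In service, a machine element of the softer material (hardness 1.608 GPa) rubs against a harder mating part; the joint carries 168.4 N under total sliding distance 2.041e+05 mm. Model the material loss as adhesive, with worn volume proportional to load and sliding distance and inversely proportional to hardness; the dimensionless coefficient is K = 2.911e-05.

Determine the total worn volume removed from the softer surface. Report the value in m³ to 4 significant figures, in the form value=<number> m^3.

Intermediate values are printed rounded. The computation carries full precision. Rounded just once, at four significant digits.
Path length L = 2.041e+05 mm = 204.1 m.
Hardness H = 1.608 GPa = 1.608e+09 Pa.
Restated in SI base units: W = 168.4 N, H = 1.608e+09 Pa, K = 2.911e-05.
Archard volume V = K·W·L/H = 2.911e-05 · 168.4 · 204.1 / 1.608e+09 = 6.222e-10 m³.

value=6.222e-10 m^3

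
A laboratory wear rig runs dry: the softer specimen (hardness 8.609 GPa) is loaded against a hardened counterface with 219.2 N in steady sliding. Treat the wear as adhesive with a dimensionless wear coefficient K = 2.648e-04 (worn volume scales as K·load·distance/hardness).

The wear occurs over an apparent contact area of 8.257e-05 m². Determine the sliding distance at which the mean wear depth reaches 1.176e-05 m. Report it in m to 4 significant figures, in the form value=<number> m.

Intermediate values are displayed rounded — the algebra carries full float precision; a single final rounding: 4 significant digits.
Hardness H = 8.609 GPa = 8.609e+09 Pa.
Restated in SI base units: W = 219.2 N, H = 8.609e+09 Pa, K = 2.648e-04.
Allowed volume V_lim = h_lim·A = 1.176e-05 · 8.257e-05 = 9.710e-10 m³.
Sliding life L = V_lim·H/(K·W) = 9.710e-10 · 8.609e+09 / (2.648e-04 · 219.2) = 144.0 m.

value=144.0 m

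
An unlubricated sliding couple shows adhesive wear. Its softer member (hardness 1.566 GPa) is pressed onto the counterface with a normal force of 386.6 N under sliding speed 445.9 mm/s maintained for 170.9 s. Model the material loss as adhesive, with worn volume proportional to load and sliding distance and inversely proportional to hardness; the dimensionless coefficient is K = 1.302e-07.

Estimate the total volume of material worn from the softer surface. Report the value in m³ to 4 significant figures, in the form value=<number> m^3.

value=2.449e-12 m^3

Every step carries exact precision; the intermediates are displayed rounded — one final rounding to four significant figures.
Convert: Sliding speed v = 445.9 mm/s = 0.4459 m/s. The distance L = v·t = 0.4459 m/s × 170.9 s = 76.20 m.
Convert: Hardness H = 1.566 GPa = 1.566e+09 Pa.
Restated in SI base units: W = 386.6 N, H = 1.566e+09 Pa, K = 1.302e-07.
Worn volume V = K·W·L/H = 1.302e-07 · 386.6 · 76.20 / 1.566e+09 = 2.449e-12 m³.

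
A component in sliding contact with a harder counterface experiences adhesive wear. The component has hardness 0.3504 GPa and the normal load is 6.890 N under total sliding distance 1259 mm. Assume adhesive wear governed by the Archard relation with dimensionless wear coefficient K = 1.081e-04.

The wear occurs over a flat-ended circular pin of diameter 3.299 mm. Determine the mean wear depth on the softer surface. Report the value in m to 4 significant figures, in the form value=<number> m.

Every step maintains full precision. Intermediate values are shown rounded. Rounded once at the end to 4 significant digits.
Distance covered L = 1259 mm = 1.259 m.
Hardness H = 0.3504 GPa = 3.504e+08 Pa.
Pin diameter d = 3.299 mm = 0.003299 m. Contact area A = π·d²/4 = π·(0.003299 m)²/4 = 8.548e-06 m².
Working in SI base units: W = 6.890 N, H = 3.504e+08 Pa, K = 1.081e-04.
By Archard's law, V = K·W·L/H = 1.081e-04 · 6.890 · 1.259 / 3.504e+08 = 2.676e-12 m³.
Mean wear depth h = V/A = 2.676e-12 / 8.548e-06 = 3.131e-07 m.

value=3.131e-07 m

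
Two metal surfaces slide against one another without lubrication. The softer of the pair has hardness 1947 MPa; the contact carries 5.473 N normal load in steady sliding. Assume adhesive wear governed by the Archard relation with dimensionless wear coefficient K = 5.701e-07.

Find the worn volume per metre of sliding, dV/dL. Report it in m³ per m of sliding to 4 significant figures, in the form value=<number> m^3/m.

The computation runs at full precision, and the intermediates are shown rounded, and a single final rounding: four significant figures.
Hardness H = 1947 MPa = 1.947e+09 Pa.
SI base units throughout: W = 5.473 N, H = 1.947e+09 Pa, K = 5.701e-07.
Rate of wear dV/dL = K·W/H, per unit distance: 5.701e-07 · 5.473 / 1.947e+09 = 1.603e-15 m³/m.

value=1.603e-15 m^3/m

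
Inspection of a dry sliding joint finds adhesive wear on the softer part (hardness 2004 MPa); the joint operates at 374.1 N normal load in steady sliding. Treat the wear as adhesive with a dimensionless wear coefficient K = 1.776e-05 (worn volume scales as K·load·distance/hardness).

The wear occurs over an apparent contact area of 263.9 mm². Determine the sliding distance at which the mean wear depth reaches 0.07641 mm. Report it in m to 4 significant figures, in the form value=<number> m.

Intermediates are displayed rounded — the computation maintains full precision. Rounded just once: four significant digits.
Hardness H = 2004 MPa = 2.004e+09 Pa.
Contact area A = 263.9 mm² = 2.639e-04 m².
Depth limit h_lim = 0.07641 mm = 7.641e-05 m.
Collected in SI base units: W = 374.1 N, H = 2.004e+09 Pa, K = 1.776e-05.
At the depth limit, V_lim = h_lim·A = 7.641e-05 · 2.639e-04 = 2.016e-08 m³.
Life L = V_lim·H/(K·W) = 2.016e-08 · 2.004e+09 / (1.776e-05 · 374.1) = 6082 m.

value=6082 m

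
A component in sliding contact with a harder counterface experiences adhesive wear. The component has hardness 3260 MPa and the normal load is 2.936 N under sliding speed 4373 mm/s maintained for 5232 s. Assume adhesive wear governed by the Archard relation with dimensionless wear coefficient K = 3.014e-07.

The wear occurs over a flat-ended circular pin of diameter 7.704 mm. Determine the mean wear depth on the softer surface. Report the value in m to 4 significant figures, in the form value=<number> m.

The computation keeps full precision; the intermediates are printed rounded — a lone final rounding, at four significant figures.
Convert: Sliding speed v = 4373 mm/s = 4.373 m/s. Distance L = v·t = 4.373 m/s × 5232 s = 2.288e+04 m.
Convert: Hardness H = 3260 MPa = 3.260e+09 Pa.
Convert: Pin diameter d = 7.704 mm = 0.007704 m. Contact area A = π·d²/4 = π·(0.007704 m)²/4 = 4.661e-05 m².
Collected in SI base units: W = 2.936 N, H = 3.260e+09 Pa, K = 3.014e-07.
Archard volume V = K·W·L/H = 3.014e-07 · 2.936 · 2.288e+04 / 3.260e+09 = 6.211e-12 m³.
Depth of wear h = V/A = 6.211e-12 / 4.661e-05 = 1.332e-07 m.

value=1.332e-07 m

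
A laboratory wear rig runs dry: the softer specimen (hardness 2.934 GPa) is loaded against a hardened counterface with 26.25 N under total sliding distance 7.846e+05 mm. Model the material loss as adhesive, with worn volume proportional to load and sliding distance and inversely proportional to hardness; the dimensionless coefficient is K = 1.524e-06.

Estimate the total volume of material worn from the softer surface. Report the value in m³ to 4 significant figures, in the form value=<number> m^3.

Intermediate values are displayed rounded. All arithmetic holds exact precision, and one final rounding, at 4 significant digits.
Convert: The distance L = 7.846e+05 mm = 784.6 m.
Convert: Hardness H = 2.934 GPa = 2.934e+09 Pa.
In SI base units, W = 26.25 N, H = 2.934e+09 Pa, K = 1.524e-06.
By Archard's law, V = K·W·L/H = 1.524e-06 · 26.25 · 784.6 / 2.934e+09 = 1.070e-11 m³.

value=1.070e-11 m^3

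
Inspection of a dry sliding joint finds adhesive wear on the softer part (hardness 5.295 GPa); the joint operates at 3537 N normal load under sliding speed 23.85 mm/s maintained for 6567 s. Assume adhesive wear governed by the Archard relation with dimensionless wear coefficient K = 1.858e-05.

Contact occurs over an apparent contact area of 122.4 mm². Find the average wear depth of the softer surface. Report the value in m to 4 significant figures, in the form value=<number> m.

Intermediate values appear rounded; all working math runs at full float precision, and one final rounding: four significant digits.
Convert: Sliding speed v = 23.85 mm/s = 0.02385 m/s. Distance L = v·t = 0.02385 m/s × 6567 s = 156.6 m.
Convert: Hardness H = 5.295 GPa = 5.295e+09 Pa.
Convert: Contact area A = 122.4 mm² = 1.224e-04 m².
In SI base units, W = 3537 N, H = 5.295e+09 Pa, K = 1.858e-05.
Worn volume V = K·W·L/H = 1.858e-05 · 3537 · 156.6 / 5.295e+09 = 1.944e-09 m³.
Average depth h = V/A = 1.944e-09 / 1.224e-04 = 1.588e-05 m.

value=1.588e-05 m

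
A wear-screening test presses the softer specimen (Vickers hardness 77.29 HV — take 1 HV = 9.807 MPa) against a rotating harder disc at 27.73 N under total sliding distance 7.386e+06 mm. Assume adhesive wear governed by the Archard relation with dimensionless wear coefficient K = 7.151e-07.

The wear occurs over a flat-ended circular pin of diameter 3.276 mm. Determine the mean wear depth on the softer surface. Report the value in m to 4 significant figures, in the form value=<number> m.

value=2.292e-05 m

All arithmetic carries full precision; the intermediates are shown rounded. Rounded just once to 4 significant digits.
Convert: Path length L = 7.386e+06 mm = 7386 m.
Convert: Hardness H = 77.29 HV × 9.807 MPa/HV = 758.0 MPa = 7.580e+08 Pa.
Convert: Pin diameter d = 3.276 mm = 0.003276 m. Contact area A = π·d²/4 = π·(0.003276 m)²/4 = 8.429e-06 m².
Working in SI base units: W = 27.73 N, H = 7.580e+08 Pa, K = 7.151e-07.
Volume removed: V = K·W·L/H = 7.151e-07 · 27.73 · 7386 / 7.580e+08 = 1.932e-10 m³.
Average depth h = V/A = 1.932e-10 / 8.429e-06 = 2.292e-05 m.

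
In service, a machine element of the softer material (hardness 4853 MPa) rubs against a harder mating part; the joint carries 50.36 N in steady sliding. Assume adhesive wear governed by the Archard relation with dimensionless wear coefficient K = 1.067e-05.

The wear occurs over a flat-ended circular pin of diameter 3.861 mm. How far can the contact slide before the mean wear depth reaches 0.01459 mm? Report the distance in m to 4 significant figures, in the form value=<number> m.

value=1543 m

The algebra carries full precision — intermediates are displayed rounded. Rounded just once: 4 significant digits.
Convert: Hardness H = 4853 MPa = 4.853e+09 Pa.
Convert: Pin diameter d = 3.861 mm = 0.003861 m. Contact area A = π·d²/4 = π·(0.003861 m)²/4 = 1.171e-05 m².
Convert: Depth limit h_lim = 0.01459 mm = 1.459e-05 m.
As SI base values: W = 50.36 N, H = 4.853e+09 Pa, K = 1.067e-05.
Allowed volume V_lim = h_lim·A = 1.459e-05 · 1.171e-05 = 1.708e-10 m³.
Inverting, life L = V_lim·H/(K·W) = 1.708e-10 · 4.853e+09 / (1.067e-05 · 50.36) = 1543 m.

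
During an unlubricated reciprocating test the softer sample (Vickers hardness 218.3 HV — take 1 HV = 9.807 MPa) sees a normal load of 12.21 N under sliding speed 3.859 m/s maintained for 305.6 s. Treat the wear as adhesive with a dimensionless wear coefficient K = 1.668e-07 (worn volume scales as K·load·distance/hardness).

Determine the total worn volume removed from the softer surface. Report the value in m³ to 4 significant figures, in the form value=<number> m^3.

value=1.122e-12 m^3

Intermediate values appear rounded — the computation carries exact precision, and one final rounding: four significant figures.
Total distance L = v·t = 3.859 m/s × 305.6 s = 1179 m.
Hardness H = 218.3 HV × 9.807 MPa/HV = 2141 MPa = 2.141e+09 Pa.
In SI base units, W = 12.21 N, H = 2.141e+09 Pa, K = 1.668e-07.
By Archard's law, V = K·W·L/H = 1.668e-07 · 12.21 · 1179 / 2.141e+09 = 1.122e-12 m³.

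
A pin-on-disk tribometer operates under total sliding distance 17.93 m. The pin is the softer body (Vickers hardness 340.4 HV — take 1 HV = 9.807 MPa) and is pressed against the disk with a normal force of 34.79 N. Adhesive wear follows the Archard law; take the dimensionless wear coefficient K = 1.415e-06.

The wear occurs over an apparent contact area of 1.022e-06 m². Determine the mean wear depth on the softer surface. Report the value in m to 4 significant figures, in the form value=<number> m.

value=2.587e-07 m

Every step keeps exact precision; intermediate values are displayed rounded — a single final rounding: four significant figures.
Hardness H = 340.4 HV × 9.807 MPa/HV = 3338 MPa = 3.338e+09 Pa.
Working in SI base units: W = 34.79 N, H = 3.338e+09 Pa, K = 1.415e-06.
Archard relation: V = K·W·L/H = 1.415e-06 · 34.79 · 17.93 / 3.338e+09 = 2.644e-13 m³.
Depth h = V/A = 2.644e-13 / 1.022e-06 = 2.587e-07 m.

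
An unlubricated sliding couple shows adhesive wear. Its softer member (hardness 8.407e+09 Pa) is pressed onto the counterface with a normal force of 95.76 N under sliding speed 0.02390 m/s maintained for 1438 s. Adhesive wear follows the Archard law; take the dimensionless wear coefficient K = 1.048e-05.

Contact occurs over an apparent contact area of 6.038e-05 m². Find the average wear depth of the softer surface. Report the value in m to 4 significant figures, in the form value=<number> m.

All working math keeps full float precision; the intermediates appear rounded — one last rounding to 4 significant digits.
Convert: Path length L = v·t = 0.02390 m/s × 1438 s = 34.37 m.
Working in SI base units: W = 95.76 N, H = 8.407e+09 Pa, K = 1.048e-05.
Worn volume V = K·W·L/H = 1.048e-05 · 95.76 · 34.37 / 8.407e+09 = 4.103e-12 m³.
Depth of wear h = V/A = 4.103e-12 / 6.038e-05 = 6.795e-08 m.

value=6.795e-08 m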